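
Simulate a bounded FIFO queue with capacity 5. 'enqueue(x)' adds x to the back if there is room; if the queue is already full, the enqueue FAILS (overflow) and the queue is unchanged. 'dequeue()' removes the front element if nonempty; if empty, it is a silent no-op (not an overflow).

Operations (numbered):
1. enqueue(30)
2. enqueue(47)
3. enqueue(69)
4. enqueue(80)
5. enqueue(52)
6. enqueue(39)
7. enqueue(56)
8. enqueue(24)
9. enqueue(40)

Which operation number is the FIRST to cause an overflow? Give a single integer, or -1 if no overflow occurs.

1. enqueue(30): size=1
2. enqueue(47): size=2
3. enqueue(69): size=3
4. enqueue(80): size=4
5. enqueue(52): size=5
6. enqueue(39): size=5=cap → OVERFLOW (fail)
7. enqueue(56): size=5=cap → OVERFLOW (fail)
8. enqueue(24): size=5=cap → OVERFLOW (fail)
9. enqueue(40): size=5=cap → OVERFLOW (fail)

Answer: 6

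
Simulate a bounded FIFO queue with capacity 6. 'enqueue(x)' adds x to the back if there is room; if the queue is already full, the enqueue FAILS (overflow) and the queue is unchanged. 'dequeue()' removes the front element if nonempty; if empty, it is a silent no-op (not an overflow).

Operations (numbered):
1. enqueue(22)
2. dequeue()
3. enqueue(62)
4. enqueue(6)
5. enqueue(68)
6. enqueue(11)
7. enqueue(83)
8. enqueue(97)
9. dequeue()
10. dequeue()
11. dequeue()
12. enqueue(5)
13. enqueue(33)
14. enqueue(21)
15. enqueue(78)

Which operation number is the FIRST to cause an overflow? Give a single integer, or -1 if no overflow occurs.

Answer: 15

Derivation:
1. enqueue(22): size=1
2. dequeue(): size=0
3. enqueue(62): size=1
4. enqueue(6): size=2
5. enqueue(68): size=3
6. enqueue(11): size=4
7. enqueue(83): size=5
8. enqueue(97): size=6
9. dequeue(): size=5
10. dequeue(): size=4
11. dequeue(): size=3
12. enqueue(5): size=4
13. enqueue(33): size=5
14. enqueue(21): size=6
15. enqueue(78): size=6=cap → OVERFLOW (fail)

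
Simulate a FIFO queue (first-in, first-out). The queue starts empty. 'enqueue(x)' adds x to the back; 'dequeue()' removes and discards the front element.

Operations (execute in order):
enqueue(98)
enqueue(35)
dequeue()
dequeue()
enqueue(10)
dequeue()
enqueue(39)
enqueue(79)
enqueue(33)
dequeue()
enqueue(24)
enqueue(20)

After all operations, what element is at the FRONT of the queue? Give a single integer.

enqueue(98): queue = [98]
enqueue(35): queue = [98, 35]
dequeue(): queue = [35]
dequeue(): queue = []
enqueue(10): queue = [10]
dequeue(): queue = []
enqueue(39): queue = [39]
enqueue(79): queue = [39, 79]
enqueue(33): queue = [39, 79, 33]
dequeue(): queue = [79, 33]
enqueue(24): queue = [79, 33, 24]
enqueue(20): queue = [79, 33, 24, 20]

Answer: 79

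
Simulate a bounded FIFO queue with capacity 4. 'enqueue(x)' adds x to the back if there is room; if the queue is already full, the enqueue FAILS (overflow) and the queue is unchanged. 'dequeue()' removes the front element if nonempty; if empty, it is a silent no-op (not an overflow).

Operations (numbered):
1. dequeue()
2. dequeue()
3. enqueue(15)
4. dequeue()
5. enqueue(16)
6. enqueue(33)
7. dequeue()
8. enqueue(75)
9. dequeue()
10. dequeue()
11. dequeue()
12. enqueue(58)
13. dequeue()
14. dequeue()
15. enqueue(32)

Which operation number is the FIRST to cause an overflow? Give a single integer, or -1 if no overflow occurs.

1. dequeue(): empty, no-op, size=0
2. dequeue(): empty, no-op, size=0
3. enqueue(15): size=1
4. dequeue(): size=0
5. enqueue(16): size=1
6. enqueue(33): size=2
7. dequeue(): size=1
8. enqueue(75): size=2
9. dequeue(): size=1
10. dequeue(): size=0
11. dequeue(): empty, no-op, size=0
12. enqueue(58): size=1
13. dequeue(): size=0
14. dequeue(): empty, no-op, size=0
15. enqueue(32): size=1

Answer: -1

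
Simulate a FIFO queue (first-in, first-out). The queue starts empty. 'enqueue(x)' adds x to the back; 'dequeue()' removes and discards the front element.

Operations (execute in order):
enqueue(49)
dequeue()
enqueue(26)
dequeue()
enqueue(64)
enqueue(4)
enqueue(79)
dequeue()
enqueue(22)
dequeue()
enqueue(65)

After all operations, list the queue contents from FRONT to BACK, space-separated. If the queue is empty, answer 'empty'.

Answer: 79 22 65

Derivation:
enqueue(49): [49]
dequeue(): []
enqueue(26): [26]
dequeue(): []
enqueue(64): [64]
enqueue(4): [64, 4]
enqueue(79): [64, 4, 79]
dequeue(): [4, 79]
enqueue(22): [4, 79, 22]
dequeue(): [79, 22]
enqueue(65): [79, 22, 65]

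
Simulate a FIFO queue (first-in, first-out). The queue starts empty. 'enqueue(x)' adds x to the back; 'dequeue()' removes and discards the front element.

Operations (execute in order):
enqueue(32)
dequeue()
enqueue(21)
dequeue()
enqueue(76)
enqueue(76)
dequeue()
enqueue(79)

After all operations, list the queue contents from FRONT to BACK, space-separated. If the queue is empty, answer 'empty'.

enqueue(32): [32]
dequeue(): []
enqueue(21): [21]
dequeue(): []
enqueue(76): [76]
enqueue(76): [76, 76]
dequeue(): [76]
enqueue(79): [76, 79]

Answer: 76 79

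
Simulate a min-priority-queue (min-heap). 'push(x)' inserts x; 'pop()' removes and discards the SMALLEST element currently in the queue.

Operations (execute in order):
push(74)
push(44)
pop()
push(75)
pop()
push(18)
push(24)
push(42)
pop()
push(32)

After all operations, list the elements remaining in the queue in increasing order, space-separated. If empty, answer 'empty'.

push(74): heap contents = [74]
push(44): heap contents = [44, 74]
pop() → 44: heap contents = [74]
push(75): heap contents = [74, 75]
pop() → 74: heap contents = [75]
push(18): heap contents = [18, 75]
push(24): heap contents = [18, 24, 75]
push(42): heap contents = [18, 24, 42, 75]
pop() → 18: heap contents = [24, 42, 75]
push(32): heap contents = [24, 32, 42, 75]

Answer: 24 32 42 75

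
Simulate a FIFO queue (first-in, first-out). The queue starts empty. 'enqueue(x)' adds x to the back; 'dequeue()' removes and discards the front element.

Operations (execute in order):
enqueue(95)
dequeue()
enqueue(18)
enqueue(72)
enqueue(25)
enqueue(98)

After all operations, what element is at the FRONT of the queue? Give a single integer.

enqueue(95): queue = [95]
dequeue(): queue = []
enqueue(18): queue = [18]
enqueue(72): queue = [18, 72]
enqueue(25): queue = [18, 72, 25]
enqueue(98): queue = [18, 72, 25, 98]

Answer: 18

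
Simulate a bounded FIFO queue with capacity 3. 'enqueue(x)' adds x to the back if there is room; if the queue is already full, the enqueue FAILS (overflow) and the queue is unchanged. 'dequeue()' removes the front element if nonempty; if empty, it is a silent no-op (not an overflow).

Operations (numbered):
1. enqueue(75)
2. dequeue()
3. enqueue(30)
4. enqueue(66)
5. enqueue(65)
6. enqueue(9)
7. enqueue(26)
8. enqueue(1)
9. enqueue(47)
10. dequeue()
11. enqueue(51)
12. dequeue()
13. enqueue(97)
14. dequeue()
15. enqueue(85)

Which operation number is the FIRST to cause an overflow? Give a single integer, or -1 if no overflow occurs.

1. enqueue(75): size=1
2. dequeue(): size=0
3. enqueue(30): size=1
4. enqueue(66): size=2
5. enqueue(65): size=3
6. enqueue(9): size=3=cap → OVERFLOW (fail)
7. enqueue(26): size=3=cap → OVERFLOW (fail)
8. enqueue(1): size=3=cap → OVERFLOW (fail)
9. enqueue(47): size=3=cap → OVERFLOW (fail)
10. dequeue(): size=2
11. enqueue(51): size=3
12. dequeue(): size=2
13. enqueue(97): size=3
14. dequeue(): size=2
15. enqueue(85): size=3

Answer: 6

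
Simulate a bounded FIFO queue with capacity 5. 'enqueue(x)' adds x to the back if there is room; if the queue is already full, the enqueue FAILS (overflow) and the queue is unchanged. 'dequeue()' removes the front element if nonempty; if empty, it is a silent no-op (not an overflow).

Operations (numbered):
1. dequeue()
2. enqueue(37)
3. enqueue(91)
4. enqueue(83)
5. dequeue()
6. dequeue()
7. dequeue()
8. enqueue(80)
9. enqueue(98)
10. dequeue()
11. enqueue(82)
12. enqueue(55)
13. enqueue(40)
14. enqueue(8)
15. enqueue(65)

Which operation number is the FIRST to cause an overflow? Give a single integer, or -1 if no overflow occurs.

Answer: 15

Derivation:
1. dequeue(): empty, no-op, size=0
2. enqueue(37): size=1
3. enqueue(91): size=2
4. enqueue(83): size=3
5. dequeue(): size=2
6. dequeue(): size=1
7. dequeue(): size=0
8. enqueue(80): size=1
9. enqueue(98): size=2
10. dequeue(): size=1
11. enqueue(82): size=2
12. enqueue(55): size=3
13. enqueue(40): size=4
14. enqueue(8): size=5
15. enqueue(65): size=5=cap → OVERFLOW (fail)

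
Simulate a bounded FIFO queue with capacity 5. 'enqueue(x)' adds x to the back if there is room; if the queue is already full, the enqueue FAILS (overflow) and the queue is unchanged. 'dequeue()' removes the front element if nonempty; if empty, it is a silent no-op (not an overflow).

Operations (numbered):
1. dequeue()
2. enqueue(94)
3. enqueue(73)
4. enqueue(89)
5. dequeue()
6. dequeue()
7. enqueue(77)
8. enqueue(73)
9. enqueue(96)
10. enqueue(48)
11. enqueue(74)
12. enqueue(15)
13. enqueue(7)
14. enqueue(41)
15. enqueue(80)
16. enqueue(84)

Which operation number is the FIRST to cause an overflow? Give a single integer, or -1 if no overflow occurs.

1. dequeue(): empty, no-op, size=0
2. enqueue(94): size=1
3. enqueue(73): size=2
4. enqueue(89): size=3
5. dequeue(): size=2
6. dequeue(): size=1
7. enqueue(77): size=2
8. enqueue(73): size=3
9. enqueue(96): size=4
10. enqueue(48): size=5
11. enqueue(74): size=5=cap → OVERFLOW (fail)
12. enqueue(15): size=5=cap → OVERFLOW (fail)
13. enqueue(7): size=5=cap → OVERFLOW (fail)
14. enqueue(41): size=5=cap → OVERFLOW (fail)
15. enqueue(80): size=5=cap → OVERFLOW (fail)
16. enqueue(84): size=5=cap → OVERFLOW (fail)

Answer: 11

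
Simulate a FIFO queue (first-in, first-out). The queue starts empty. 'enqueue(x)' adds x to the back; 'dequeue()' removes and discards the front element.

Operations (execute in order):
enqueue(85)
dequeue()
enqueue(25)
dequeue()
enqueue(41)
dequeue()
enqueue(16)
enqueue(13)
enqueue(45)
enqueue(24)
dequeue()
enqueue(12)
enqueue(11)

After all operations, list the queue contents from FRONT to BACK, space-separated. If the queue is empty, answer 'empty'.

Answer: 13 45 24 12 11

Derivation:
enqueue(85): [85]
dequeue(): []
enqueue(25): [25]
dequeue(): []
enqueue(41): [41]
dequeue(): []
enqueue(16): [16]
enqueue(13): [16, 13]
enqueue(45): [16, 13, 45]
enqueue(24): [16, 13, 45, 24]
dequeue(): [13, 45, 24]
enqueue(12): [13, 45, 24, 12]
enqueue(11): [13, 45, 24, 12, 11]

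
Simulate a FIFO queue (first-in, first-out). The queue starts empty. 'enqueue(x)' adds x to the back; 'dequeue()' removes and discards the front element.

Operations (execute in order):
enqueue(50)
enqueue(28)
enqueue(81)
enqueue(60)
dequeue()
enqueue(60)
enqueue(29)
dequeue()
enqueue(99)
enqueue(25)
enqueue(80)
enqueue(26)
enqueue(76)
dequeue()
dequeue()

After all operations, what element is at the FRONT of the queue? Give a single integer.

Answer: 60

Derivation:
enqueue(50): queue = [50]
enqueue(28): queue = [50, 28]
enqueue(81): queue = [50, 28, 81]
enqueue(60): queue = [50, 28, 81, 60]
dequeue(): queue = [28, 81, 60]
enqueue(60): queue = [28, 81, 60, 60]
enqueue(29): queue = [28, 81, 60, 60, 29]
dequeue(): queue = [81, 60, 60, 29]
enqueue(99): queue = [81, 60, 60, 29, 99]
enqueue(25): queue = [81, 60, 60, 29, 99, 25]
enqueue(80): queue = [81, 60, 60, 29, 99, 25, 80]
enqueue(26): queue = [81, 60, 60, 29, 99, 25, 80, 26]
enqueue(76): queue = [81, 60, 60, 29, 99, 25, 80, 26, 76]
dequeue(): queue = [60, 60, 29, 99, 25, 80, 26, 76]
dequeue(): queue = [60, 29, 99, 25, 80, 26, 76]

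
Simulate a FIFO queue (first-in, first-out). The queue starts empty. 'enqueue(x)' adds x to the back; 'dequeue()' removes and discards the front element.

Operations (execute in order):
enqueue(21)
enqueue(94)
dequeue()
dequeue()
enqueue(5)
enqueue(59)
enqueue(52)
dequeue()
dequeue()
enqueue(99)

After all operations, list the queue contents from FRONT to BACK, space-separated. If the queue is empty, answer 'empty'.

enqueue(21): [21]
enqueue(94): [21, 94]
dequeue(): [94]
dequeue(): []
enqueue(5): [5]
enqueue(59): [5, 59]
enqueue(52): [5, 59, 52]
dequeue(): [59, 52]
dequeue(): [52]
enqueue(99): [52, 99]

Answer: 52 99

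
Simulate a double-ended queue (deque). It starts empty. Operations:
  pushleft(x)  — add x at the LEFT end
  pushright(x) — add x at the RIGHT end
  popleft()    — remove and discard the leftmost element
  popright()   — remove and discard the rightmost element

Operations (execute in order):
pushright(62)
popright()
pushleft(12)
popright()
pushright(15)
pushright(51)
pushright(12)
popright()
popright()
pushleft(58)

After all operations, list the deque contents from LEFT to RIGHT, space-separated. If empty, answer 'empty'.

pushright(62): [62]
popright(): []
pushleft(12): [12]
popright(): []
pushright(15): [15]
pushright(51): [15, 51]
pushright(12): [15, 51, 12]
popright(): [15, 51]
popright(): [15]
pushleft(58): [58, 15]

Answer: 58 15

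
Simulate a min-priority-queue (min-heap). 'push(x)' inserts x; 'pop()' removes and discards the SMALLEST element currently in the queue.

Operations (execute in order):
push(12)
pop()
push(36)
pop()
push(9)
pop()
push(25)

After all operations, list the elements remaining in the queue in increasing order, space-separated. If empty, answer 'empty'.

Answer: 25

Derivation:
push(12): heap contents = [12]
pop() → 12: heap contents = []
push(36): heap contents = [36]
pop() → 36: heap contents = []
push(9): heap contents = [9]
pop() → 9: heap contents = []
push(25): heap contents = [25]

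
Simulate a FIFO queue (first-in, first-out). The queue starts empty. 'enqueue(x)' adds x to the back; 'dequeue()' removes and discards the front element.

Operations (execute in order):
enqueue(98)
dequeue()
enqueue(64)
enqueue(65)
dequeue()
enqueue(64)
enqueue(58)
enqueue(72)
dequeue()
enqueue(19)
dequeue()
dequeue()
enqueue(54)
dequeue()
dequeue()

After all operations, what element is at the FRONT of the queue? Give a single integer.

enqueue(98): queue = [98]
dequeue(): queue = []
enqueue(64): queue = [64]
enqueue(65): queue = [64, 65]
dequeue(): queue = [65]
enqueue(64): queue = [65, 64]
enqueue(58): queue = [65, 64, 58]
enqueue(72): queue = [65, 64, 58, 72]
dequeue(): queue = [64, 58, 72]
enqueue(19): queue = [64, 58, 72, 19]
dequeue(): queue = [58, 72, 19]
dequeue(): queue = [72, 19]
enqueue(54): queue = [72, 19, 54]
dequeue(): queue = [19, 54]
dequeue(): queue = [54]

Answer: 54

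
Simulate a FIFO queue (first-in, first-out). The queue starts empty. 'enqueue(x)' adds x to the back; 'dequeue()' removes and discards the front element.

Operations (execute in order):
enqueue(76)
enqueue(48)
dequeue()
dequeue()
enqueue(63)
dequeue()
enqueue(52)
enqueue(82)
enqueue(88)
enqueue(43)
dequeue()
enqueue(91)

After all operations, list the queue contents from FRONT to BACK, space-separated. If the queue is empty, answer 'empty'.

enqueue(76): [76]
enqueue(48): [76, 48]
dequeue(): [48]
dequeue(): []
enqueue(63): [63]
dequeue(): []
enqueue(52): [52]
enqueue(82): [52, 82]
enqueue(88): [52, 82, 88]
enqueue(43): [52, 82, 88, 43]
dequeue(): [82, 88, 43]
enqueue(91): [82, 88, 43, 91]

Answer: 82 88 43 91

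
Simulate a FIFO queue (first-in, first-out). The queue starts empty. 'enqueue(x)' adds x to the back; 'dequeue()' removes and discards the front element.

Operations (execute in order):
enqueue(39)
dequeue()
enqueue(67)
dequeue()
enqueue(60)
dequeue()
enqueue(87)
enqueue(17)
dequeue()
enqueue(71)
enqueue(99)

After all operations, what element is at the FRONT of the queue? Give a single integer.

enqueue(39): queue = [39]
dequeue(): queue = []
enqueue(67): queue = [67]
dequeue(): queue = []
enqueue(60): queue = [60]
dequeue(): queue = []
enqueue(87): queue = [87]
enqueue(17): queue = [87, 17]
dequeue(): queue = [17]
enqueue(71): queue = [17, 71]
enqueue(99): queue = [17, 71, 99]

Answer: 17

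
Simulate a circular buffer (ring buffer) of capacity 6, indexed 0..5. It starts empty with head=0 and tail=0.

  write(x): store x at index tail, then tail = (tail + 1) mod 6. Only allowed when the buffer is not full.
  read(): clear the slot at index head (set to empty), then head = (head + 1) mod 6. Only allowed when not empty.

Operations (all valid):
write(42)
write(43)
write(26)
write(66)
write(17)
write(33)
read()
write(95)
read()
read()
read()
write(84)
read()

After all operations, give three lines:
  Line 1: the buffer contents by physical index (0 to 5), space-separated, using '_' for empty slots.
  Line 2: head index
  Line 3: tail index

Answer: 95 84 _ _ _ 33
5
2

Derivation:
write(42): buf=[42 _ _ _ _ _], head=0, tail=1, size=1
write(43): buf=[42 43 _ _ _ _], head=0, tail=2, size=2
write(26): buf=[42 43 26 _ _ _], head=0, tail=3, size=3
write(66): buf=[42 43 26 66 _ _], head=0, tail=4, size=4
write(17): buf=[42 43 26 66 17 _], head=0, tail=5, size=5
write(33): buf=[42 43 26 66 17 33], head=0, tail=0, size=6
read(): buf=[_ 43 26 66 17 33], head=1, tail=0, size=5
write(95): buf=[95 43 26 66 17 33], head=1, tail=1, size=6
read(): buf=[95 _ 26 66 17 33], head=2, tail=1, size=5
read(): buf=[95 _ _ 66 17 33], head=3, tail=1, size=4
read(): buf=[95 _ _ _ 17 33], head=4, tail=1, size=3
write(84): buf=[95 84 _ _ 17 33], head=4, tail=2, size=4
read(): buf=[95 84 _ _ _ 33], head=5, tail=2, size=3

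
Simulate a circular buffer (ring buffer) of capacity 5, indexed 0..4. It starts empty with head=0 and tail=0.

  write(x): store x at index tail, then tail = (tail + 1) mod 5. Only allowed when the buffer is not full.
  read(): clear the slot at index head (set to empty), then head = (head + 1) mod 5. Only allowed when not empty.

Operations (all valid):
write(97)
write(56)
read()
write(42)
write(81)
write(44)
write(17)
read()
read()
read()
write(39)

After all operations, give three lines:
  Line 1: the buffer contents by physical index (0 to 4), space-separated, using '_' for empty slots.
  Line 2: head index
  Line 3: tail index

write(97): buf=[97 _ _ _ _], head=0, tail=1, size=1
write(56): buf=[97 56 _ _ _], head=0, tail=2, size=2
read(): buf=[_ 56 _ _ _], head=1, tail=2, size=1
write(42): buf=[_ 56 42 _ _], head=1, tail=3, size=2
write(81): buf=[_ 56 42 81 _], head=1, tail=4, size=3
write(44): buf=[_ 56 42 81 44], head=1, tail=0, size=4
write(17): buf=[17 56 42 81 44], head=1, tail=1, size=5
read(): buf=[17 _ 42 81 44], head=2, tail=1, size=4
read(): buf=[17 _ _ 81 44], head=3, tail=1, size=3
read(): buf=[17 _ _ _ 44], head=4, tail=1, size=2
write(39): buf=[17 39 _ _ 44], head=4, tail=2, size=3

Answer: 17 39 _ _ 44
4
2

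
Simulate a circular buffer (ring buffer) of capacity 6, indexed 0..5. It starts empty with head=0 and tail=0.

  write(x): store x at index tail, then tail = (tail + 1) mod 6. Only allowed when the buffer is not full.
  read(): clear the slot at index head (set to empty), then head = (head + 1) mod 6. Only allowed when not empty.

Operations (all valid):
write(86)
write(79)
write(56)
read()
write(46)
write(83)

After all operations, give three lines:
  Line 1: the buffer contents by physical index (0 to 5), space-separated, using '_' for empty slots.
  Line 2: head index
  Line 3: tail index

write(86): buf=[86 _ _ _ _ _], head=0, tail=1, size=1
write(79): buf=[86 79 _ _ _ _], head=0, tail=2, size=2
write(56): buf=[86 79 56 _ _ _], head=0, tail=3, size=3
read(): buf=[_ 79 56 _ _ _], head=1, tail=3, size=2
write(46): buf=[_ 79 56 46 _ _], head=1, tail=4, size=3
write(83): buf=[_ 79 56 46 83 _], head=1, tail=5, size=4

Answer: _ 79 56 46 83 _
1
5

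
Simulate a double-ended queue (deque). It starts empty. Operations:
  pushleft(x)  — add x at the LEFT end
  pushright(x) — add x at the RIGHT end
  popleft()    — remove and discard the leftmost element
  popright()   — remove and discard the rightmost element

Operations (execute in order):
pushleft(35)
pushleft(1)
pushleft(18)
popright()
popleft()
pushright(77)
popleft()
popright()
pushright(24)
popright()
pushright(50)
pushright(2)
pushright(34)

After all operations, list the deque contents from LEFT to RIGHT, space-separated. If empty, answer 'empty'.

pushleft(35): [35]
pushleft(1): [1, 35]
pushleft(18): [18, 1, 35]
popright(): [18, 1]
popleft(): [1]
pushright(77): [1, 77]
popleft(): [77]
popright(): []
pushright(24): [24]
popright(): []
pushright(50): [50]
pushright(2): [50, 2]
pushright(34): [50, 2, 34]

Answer: 50 2 34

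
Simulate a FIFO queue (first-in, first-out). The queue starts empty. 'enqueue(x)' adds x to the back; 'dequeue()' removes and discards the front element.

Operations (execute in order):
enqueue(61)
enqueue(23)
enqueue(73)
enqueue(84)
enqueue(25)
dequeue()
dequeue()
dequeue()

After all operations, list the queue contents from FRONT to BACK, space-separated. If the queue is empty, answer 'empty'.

Answer: 84 25

Derivation:
enqueue(61): [61]
enqueue(23): [61, 23]
enqueue(73): [61, 23, 73]
enqueue(84): [61, 23, 73, 84]
enqueue(25): [61, 23, 73, 84, 25]
dequeue(): [23, 73, 84, 25]
dequeue(): [73, 84, 25]
dequeue(): [84, 25]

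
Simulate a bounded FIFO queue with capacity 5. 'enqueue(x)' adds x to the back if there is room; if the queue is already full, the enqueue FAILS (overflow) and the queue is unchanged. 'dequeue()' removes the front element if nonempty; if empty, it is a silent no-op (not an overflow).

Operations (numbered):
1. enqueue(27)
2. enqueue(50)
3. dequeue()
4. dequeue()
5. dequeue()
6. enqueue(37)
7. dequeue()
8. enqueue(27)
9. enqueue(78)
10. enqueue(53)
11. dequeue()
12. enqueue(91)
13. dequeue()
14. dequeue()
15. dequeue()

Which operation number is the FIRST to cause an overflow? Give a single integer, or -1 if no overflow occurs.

1. enqueue(27): size=1
2. enqueue(50): size=2
3. dequeue(): size=1
4. dequeue(): size=0
5. dequeue(): empty, no-op, size=0
6. enqueue(37): size=1
7. dequeue(): size=0
8. enqueue(27): size=1
9. enqueue(78): size=2
10. enqueue(53): size=3
11. dequeue(): size=2
12. enqueue(91): size=3
13. dequeue(): size=2
14. dequeue(): size=1
15. dequeue(): size=0

Answer: -1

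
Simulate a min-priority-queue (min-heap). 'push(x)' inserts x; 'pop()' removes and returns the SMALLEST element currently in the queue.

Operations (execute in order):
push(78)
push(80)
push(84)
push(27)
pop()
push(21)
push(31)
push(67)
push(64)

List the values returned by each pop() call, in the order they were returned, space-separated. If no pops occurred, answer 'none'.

Answer: 27

Derivation:
push(78): heap contents = [78]
push(80): heap contents = [78, 80]
push(84): heap contents = [78, 80, 84]
push(27): heap contents = [27, 78, 80, 84]
pop() → 27: heap contents = [78, 80, 84]
push(21): heap contents = [21, 78, 80, 84]
push(31): heap contents = [21, 31, 78, 80, 84]
push(67): heap contents = [21, 31, 67, 78, 80, 84]
push(64): heap contents = [21, 31, 64, 67, 78, 80, 84]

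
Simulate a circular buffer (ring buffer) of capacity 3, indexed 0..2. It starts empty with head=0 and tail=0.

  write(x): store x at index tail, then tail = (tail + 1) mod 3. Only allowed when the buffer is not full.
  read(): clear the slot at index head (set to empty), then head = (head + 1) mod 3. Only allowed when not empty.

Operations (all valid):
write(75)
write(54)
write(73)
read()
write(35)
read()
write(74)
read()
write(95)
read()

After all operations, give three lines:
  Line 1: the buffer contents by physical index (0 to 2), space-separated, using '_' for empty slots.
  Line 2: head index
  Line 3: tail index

write(75): buf=[75 _ _], head=0, tail=1, size=1
write(54): buf=[75 54 _], head=0, tail=2, size=2
write(73): buf=[75 54 73], head=0, tail=0, size=3
read(): buf=[_ 54 73], head=1, tail=0, size=2
write(35): buf=[35 54 73], head=1, tail=1, size=3
read(): buf=[35 _ 73], head=2, tail=1, size=2
write(74): buf=[35 74 73], head=2, tail=2, size=3
read(): buf=[35 74 _], head=0, tail=2, size=2
write(95): buf=[35 74 95], head=0, tail=0, size=3
read(): buf=[_ 74 95], head=1, tail=0, size=2

Answer: _ 74 95
1
0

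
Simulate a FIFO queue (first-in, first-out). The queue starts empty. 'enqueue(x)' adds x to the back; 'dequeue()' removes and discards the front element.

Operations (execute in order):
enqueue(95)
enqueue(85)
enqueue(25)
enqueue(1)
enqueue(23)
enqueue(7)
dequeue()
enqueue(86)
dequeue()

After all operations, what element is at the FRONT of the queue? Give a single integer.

Answer: 25

Derivation:
enqueue(95): queue = [95]
enqueue(85): queue = [95, 85]
enqueue(25): queue = [95, 85, 25]
enqueue(1): queue = [95, 85, 25, 1]
enqueue(23): queue = [95, 85, 25, 1, 23]
enqueue(7): queue = [95, 85, 25, 1, 23, 7]
dequeue(): queue = [85, 25, 1, 23, 7]
enqueue(86): queue = [85, 25, 1, 23, 7, 86]
dequeue(): queue = [25, 1, 23, 7, 86]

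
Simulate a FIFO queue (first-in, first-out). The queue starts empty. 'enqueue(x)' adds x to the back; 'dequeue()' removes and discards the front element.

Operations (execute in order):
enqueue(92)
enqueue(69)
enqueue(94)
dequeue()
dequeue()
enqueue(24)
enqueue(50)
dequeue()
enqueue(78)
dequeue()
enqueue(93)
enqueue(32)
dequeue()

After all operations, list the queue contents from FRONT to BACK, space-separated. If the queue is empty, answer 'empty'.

Answer: 78 93 32

Derivation:
enqueue(92): [92]
enqueue(69): [92, 69]
enqueue(94): [92, 69, 94]
dequeue(): [69, 94]
dequeue(): [94]
enqueue(24): [94, 24]
enqueue(50): [94, 24, 50]
dequeue(): [24, 50]
enqueue(78): [24, 50, 78]
dequeue(): [50, 78]
enqueue(93): [50, 78, 93]
enqueue(32): [50, 78, 93, 32]
dequeue(): [78, 93, 32]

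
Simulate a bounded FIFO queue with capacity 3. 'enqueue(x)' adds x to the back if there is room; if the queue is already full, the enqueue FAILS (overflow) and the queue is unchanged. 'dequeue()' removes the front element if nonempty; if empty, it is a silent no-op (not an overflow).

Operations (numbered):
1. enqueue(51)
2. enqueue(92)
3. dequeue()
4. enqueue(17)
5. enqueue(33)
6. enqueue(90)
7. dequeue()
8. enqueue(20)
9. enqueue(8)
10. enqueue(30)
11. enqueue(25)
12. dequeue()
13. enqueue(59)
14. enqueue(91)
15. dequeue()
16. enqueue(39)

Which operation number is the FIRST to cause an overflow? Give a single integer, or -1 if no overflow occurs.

1. enqueue(51): size=1
2. enqueue(92): size=2
3. dequeue(): size=1
4. enqueue(17): size=2
5. enqueue(33): size=3
6. enqueue(90): size=3=cap → OVERFLOW (fail)
7. dequeue(): size=2
8. enqueue(20): size=3
9. enqueue(8): size=3=cap → OVERFLOW (fail)
10. enqueue(30): size=3=cap → OVERFLOW (fail)
11. enqueue(25): size=3=cap → OVERFLOW (fail)
12. dequeue(): size=2
13. enqueue(59): size=3
14. enqueue(91): size=3=cap → OVERFLOW (fail)
15. dequeue(): size=2
16. enqueue(39): size=3

Answer: 6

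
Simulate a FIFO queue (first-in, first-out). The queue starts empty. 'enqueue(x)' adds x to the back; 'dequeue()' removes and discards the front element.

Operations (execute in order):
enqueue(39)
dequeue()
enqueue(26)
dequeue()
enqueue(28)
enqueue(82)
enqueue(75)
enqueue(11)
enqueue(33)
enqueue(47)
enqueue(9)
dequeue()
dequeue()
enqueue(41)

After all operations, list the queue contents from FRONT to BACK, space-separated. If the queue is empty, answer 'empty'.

Answer: 75 11 33 47 9 41

Derivation:
enqueue(39): [39]
dequeue(): []
enqueue(26): [26]
dequeue(): []
enqueue(28): [28]
enqueue(82): [28, 82]
enqueue(75): [28, 82, 75]
enqueue(11): [28, 82, 75, 11]
enqueue(33): [28, 82, 75, 11, 33]
enqueue(47): [28, 82, 75, 11, 33, 47]
enqueue(9): [28, 82, 75, 11, 33, 47, 9]
dequeue(): [82, 75, 11, 33, 47, 9]
dequeue(): [75, 11, 33, 47, 9]
enqueue(41): [75, 11, 33, 47, 9, 41]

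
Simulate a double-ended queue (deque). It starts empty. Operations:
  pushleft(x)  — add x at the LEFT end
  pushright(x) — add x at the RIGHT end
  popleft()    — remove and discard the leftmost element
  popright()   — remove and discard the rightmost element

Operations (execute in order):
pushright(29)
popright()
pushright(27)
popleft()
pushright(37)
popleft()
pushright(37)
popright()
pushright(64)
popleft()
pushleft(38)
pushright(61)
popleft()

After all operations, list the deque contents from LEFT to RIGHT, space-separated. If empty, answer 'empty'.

pushright(29): [29]
popright(): []
pushright(27): [27]
popleft(): []
pushright(37): [37]
popleft(): []
pushright(37): [37]
popright(): []
pushright(64): [64]
popleft(): []
pushleft(38): [38]
pushright(61): [38, 61]
popleft(): [61]

Answer: 61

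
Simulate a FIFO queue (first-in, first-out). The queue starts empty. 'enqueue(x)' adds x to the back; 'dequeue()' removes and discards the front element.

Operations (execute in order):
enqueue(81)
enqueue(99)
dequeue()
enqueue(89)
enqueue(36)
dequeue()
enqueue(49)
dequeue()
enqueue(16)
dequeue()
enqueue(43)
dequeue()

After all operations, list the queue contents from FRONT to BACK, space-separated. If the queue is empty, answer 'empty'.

enqueue(81): [81]
enqueue(99): [81, 99]
dequeue(): [99]
enqueue(89): [99, 89]
enqueue(36): [99, 89, 36]
dequeue(): [89, 36]
enqueue(49): [89, 36, 49]
dequeue(): [36, 49]
enqueue(16): [36, 49, 16]
dequeue(): [49, 16]
enqueue(43): [49, 16, 43]
dequeue(): [16, 43]

Answer: 16 43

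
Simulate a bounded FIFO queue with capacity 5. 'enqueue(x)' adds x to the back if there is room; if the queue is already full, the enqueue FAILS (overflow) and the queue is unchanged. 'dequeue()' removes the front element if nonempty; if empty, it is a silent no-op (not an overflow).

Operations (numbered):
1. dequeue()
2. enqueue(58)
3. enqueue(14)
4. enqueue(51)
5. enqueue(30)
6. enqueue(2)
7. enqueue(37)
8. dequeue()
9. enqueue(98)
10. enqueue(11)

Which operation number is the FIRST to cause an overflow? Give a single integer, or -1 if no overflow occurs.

1. dequeue(): empty, no-op, size=0
2. enqueue(58): size=1
3. enqueue(14): size=2
4. enqueue(51): size=3
5. enqueue(30): size=4
6. enqueue(2): size=5
7. enqueue(37): size=5=cap → OVERFLOW (fail)
8. dequeue(): size=4
9. enqueue(98): size=5
10. enqueue(11): size=5=cap → OVERFLOW (fail)

Answer: 7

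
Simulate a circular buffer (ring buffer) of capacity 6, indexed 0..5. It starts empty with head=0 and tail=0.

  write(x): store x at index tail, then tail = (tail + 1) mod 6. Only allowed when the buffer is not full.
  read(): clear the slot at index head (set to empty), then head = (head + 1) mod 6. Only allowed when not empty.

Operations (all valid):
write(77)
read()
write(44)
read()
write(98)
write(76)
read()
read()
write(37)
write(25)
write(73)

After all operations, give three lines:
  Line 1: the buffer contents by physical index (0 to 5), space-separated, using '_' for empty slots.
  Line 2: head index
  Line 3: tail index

Answer: 73 _ _ _ 37 25
4
1

Derivation:
write(77): buf=[77 _ _ _ _ _], head=0, tail=1, size=1
read(): buf=[_ _ _ _ _ _], head=1, tail=1, size=0
write(44): buf=[_ 44 _ _ _ _], head=1, tail=2, size=1
read(): buf=[_ _ _ _ _ _], head=2, tail=2, size=0
write(98): buf=[_ _ 98 _ _ _], head=2, tail=3, size=1
write(76): buf=[_ _ 98 76 _ _], head=2, tail=4, size=2
read(): buf=[_ _ _ 76 _ _], head=3, tail=4, size=1
read(): buf=[_ _ _ _ _ _], head=4, tail=4, size=0
write(37): buf=[_ _ _ _ 37 _], head=4, tail=5, size=1
write(25): buf=[_ _ _ _ 37 25], head=4, tail=0, size=2
write(73): buf=[73 _ _ _ 37 25], head=4, tail=1, size=3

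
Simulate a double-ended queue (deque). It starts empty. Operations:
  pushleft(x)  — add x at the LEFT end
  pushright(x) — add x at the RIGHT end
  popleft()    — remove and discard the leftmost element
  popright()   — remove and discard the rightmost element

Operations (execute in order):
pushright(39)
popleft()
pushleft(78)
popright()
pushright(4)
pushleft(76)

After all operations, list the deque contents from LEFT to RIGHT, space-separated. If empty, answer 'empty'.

Answer: 76 4

Derivation:
pushright(39): [39]
popleft(): []
pushleft(78): [78]
popright(): []
pushright(4): [4]
pushleft(76): [76, 4]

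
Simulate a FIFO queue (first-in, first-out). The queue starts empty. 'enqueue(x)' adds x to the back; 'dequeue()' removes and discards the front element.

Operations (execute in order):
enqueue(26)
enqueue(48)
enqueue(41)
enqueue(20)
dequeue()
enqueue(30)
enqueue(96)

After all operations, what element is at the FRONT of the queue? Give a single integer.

Answer: 48

Derivation:
enqueue(26): queue = [26]
enqueue(48): queue = [26, 48]
enqueue(41): queue = [26, 48, 41]
enqueue(20): queue = [26, 48, 41, 20]
dequeue(): queue = [48, 41, 20]
enqueue(30): queue = [48, 41, 20, 30]
enqueue(96): queue = [48, 41, 20, 30, 96]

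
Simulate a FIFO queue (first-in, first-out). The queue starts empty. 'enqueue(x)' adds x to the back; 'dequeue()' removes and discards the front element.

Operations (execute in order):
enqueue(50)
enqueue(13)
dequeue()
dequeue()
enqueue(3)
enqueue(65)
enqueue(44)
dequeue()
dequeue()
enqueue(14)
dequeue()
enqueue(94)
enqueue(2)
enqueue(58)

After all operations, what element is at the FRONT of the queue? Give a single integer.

Answer: 14

Derivation:
enqueue(50): queue = [50]
enqueue(13): queue = [50, 13]
dequeue(): queue = [13]
dequeue(): queue = []
enqueue(3): queue = [3]
enqueue(65): queue = [3, 65]
enqueue(44): queue = [3, 65, 44]
dequeue(): queue = [65, 44]
dequeue(): queue = [44]
enqueue(14): queue = [44, 14]
dequeue(): queue = [14]
enqueue(94): queue = [14, 94]
enqueue(2): queue = [14, 94, 2]
enqueue(58): queue = [14, 94, 2, 58]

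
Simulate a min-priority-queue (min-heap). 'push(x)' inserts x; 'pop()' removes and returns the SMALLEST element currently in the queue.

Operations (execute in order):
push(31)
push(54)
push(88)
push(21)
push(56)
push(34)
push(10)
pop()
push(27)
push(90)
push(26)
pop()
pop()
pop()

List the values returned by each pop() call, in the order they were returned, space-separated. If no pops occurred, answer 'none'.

push(31): heap contents = [31]
push(54): heap contents = [31, 54]
push(88): heap contents = [31, 54, 88]
push(21): heap contents = [21, 31, 54, 88]
push(56): heap contents = [21, 31, 54, 56, 88]
push(34): heap contents = [21, 31, 34, 54, 56, 88]
push(10): heap contents = [10, 21, 31, 34, 54, 56, 88]
pop() → 10: heap contents = [21, 31, 34, 54, 56, 88]
push(27): heap contents = [21, 27, 31, 34, 54, 56, 88]
push(90): heap contents = [21, 27, 31, 34, 54, 56, 88, 90]
push(26): heap contents = [21, 26, 27, 31, 34, 54, 56, 88, 90]
pop() → 21: heap contents = [26, 27, 31, 34, 54, 56, 88, 90]
pop() → 26: heap contents = [27, 31, 34, 54, 56, 88, 90]
pop() → 27: heap contents = [31, 34, 54, 56, 88, 90]

Answer: 10 21 26 27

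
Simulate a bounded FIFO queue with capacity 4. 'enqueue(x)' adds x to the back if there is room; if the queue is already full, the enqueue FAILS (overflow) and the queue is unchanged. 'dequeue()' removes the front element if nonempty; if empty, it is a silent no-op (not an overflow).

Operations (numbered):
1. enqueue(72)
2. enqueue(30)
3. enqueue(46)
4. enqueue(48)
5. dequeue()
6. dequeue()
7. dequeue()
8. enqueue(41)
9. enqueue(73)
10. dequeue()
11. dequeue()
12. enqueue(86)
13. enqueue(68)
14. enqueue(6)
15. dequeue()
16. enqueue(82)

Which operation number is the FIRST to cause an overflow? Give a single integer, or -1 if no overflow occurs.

1. enqueue(72): size=1
2. enqueue(30): size=2
3. enqueue(46): size=3
4. enqueue(48): size=4
5. dequeue(): size=3
6. dequeue(): size=2
7. dequeue(): size=1
8. enqueue(41): size=2
9. enqueue(73): size=3
10. dequeue(): size=2
11. dequeue(): size=1
12. enqueue(86): size=2
13. enqueue(68): size=3
14. enqueue(6): size=4
15. dequeue(): size=3
16. enqueue(82): size=4

Answer: -1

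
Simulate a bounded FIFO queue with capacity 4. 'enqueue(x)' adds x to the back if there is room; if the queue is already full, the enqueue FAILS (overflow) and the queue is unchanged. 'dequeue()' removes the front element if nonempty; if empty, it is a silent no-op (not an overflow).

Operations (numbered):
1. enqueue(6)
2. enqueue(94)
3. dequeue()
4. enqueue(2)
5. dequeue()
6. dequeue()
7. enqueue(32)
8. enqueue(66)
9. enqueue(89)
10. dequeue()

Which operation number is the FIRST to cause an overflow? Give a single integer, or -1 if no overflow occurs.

1. enqueue(6): size=1
2. enqueue(94): size=2
3. dequeue(): size=1
4. enqueue(2): size=2
5. dequeue(): size=1
6. dequeue(): size=0
7. enqueue(32): size=1
8. enqueue(66): size=2
9. enqueue(89): size=3
10. dequeue(): size=2

Answer: -1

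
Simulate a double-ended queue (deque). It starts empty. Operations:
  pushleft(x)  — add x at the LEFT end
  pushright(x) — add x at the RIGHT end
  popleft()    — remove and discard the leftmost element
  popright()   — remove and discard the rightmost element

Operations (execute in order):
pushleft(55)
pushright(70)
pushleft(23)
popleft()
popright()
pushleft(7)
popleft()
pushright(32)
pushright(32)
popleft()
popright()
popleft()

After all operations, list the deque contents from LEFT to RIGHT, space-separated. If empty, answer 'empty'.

pushleft(55): [55]
pushright(70): [55, 70]
pushleft(23): [23, 55, 70]
popleft(): [55, 70]
popright(): [55]
pushleft(7): [7, 55]
popleft(): [55]
pushright(32): [55, 32]
pushright(32): [55, 32, 32]
popleft(): [32, 32]
popright(): [32]
popleft(): []

Answer: empty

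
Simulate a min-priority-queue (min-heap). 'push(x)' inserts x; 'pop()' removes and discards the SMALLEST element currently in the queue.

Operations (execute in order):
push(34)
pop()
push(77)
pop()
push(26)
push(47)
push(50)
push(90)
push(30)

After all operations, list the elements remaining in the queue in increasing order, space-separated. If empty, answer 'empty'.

push(34): heap contents = [34]
pop() → 34: heap contents = []
push(77): heap contents = [77]
pop() → 77: heap contents = []
push(26): heap contents = [26]
push(47): heap contents = [26, 47]
push(50): heap contents = [26, 47, 50]
push(90): heap contents = [26, 47, 50, 90]
push(30): heap contents = [26, 30, 47, 50, 90]

Answer: 26 30 47 50 90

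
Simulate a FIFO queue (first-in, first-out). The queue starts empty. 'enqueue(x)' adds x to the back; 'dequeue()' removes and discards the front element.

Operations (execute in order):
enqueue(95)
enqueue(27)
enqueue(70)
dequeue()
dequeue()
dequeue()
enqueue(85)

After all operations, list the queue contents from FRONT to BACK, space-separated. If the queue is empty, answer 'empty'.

enqueue(95): [95]
enqueue(27): [95, 27]
enqueue(70): [95, 27, 70]
dequeue(): [27, 70]
dequeue(): [70]
dequeue(): []
enqueue(85): [85]

Answer: 85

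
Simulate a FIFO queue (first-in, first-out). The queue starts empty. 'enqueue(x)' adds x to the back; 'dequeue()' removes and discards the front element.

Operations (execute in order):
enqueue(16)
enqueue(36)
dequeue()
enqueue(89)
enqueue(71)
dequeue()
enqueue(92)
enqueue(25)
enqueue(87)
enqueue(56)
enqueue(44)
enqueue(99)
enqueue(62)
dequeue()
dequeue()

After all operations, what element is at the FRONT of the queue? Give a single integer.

enqueue(16): queue = [16]
enqueue(36): queue = [16, 36]
dequeue(): queue = [36]
enqueue(89): queue = [36, 89]
enqueue(71): queue = [36, 89, 71]
dequeue(): queue = [89, 71]
enqueue(92): queue = [89, 71, 92]
enqueue(25): queue = [89, 71, 92, 25]
enqueue(87): queue = [89, 71, 92, 25, 87]
enqueue(56): queue = [89, 71, 92, 25, 87, 56]
enqueue(44): queue = [89, 71, 92, 25, 87, 56, 44]
enqueue(99): queue = [89, 71, 92, 25, 87, 56, 44, 99]
enqueue(62): queue = [89, 71, 92, 25, 87, 56, 44, 99, 62]
dequeue(): queue = [71, 92, 25, 87, 56, 44, 99, 62]
dequeue(): queue = [92, 25, 87, 56, 44, 99, 62]

Answer: 92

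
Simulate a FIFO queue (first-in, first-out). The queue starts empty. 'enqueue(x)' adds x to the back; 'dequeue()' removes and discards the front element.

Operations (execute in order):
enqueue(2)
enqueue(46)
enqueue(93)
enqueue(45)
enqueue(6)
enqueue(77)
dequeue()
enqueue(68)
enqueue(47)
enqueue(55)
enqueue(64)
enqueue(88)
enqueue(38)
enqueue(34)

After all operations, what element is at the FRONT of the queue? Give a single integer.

enqueue(2): queue = [2]
enqueue(46): queue = [2, 46]
enqueue(93): queue = [2, 46, 93]
enqueue(45): queue = [2, 46, 93, 45]
enqueue(6): queue = [2, 46, 93, 45, 6]
enqueue(77): queue = [2, 46, 93, 45, 6, 77]
dequeue(): queue = [46, 93, 45, 6, 77]
enqueue(68): queue = [46, 93, 45, 6, 77, 68]
enqueue(47): queue = [46, 93, 45, 6, 77, 68, 47]
enqueue(55): queue = [46, 93, 45, 6, 77, 68, 47, 55]
enqueue(64): queue = [46, 93, 45, 6, 77, 68, 47, 55, 64]
enqueue(88): queue = [46, 93, 45, 6, 77, 68, 47, 55, 64, 88]
enqueue(38): queue = [46, 93, 45, 6, 77, 68, 47, 55, 64, 88, 38]
enqueue(34): queue = [46, 93, 45, 6, 77, 68, 47, 55, 64, 88, 38, 34]

Answer: 46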